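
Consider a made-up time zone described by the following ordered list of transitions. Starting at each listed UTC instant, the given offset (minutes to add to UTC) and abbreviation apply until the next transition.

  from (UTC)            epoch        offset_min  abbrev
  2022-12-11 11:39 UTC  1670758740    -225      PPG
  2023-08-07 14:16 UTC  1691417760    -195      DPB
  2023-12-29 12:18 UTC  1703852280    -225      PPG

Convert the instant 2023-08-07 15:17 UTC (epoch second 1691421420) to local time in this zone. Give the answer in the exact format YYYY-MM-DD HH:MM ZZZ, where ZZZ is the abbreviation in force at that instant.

Query: 2023-08-07 15:17 UTC
Rule 2/3 (DPB, -03:15): 2023-08-07 14:16 UTC ≤ query < 2023-12-29 12:18 UTC
15·60 + 17 - 195 = 722 min
722 = 0·1440 + 722; 722 = 12·60 + 2 → 12:02, same day
→ 2023-08-07 12:02 DPB

2023-08-07 12:02 DPB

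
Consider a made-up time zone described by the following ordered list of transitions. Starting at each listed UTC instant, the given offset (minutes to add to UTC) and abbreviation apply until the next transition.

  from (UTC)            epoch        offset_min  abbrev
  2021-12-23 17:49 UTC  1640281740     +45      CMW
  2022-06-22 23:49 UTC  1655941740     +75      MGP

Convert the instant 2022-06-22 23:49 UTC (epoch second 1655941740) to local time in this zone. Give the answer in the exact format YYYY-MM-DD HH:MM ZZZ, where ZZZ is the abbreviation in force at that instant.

2022-06-23 01:04 MGP

Query: 2022-06-22 23:49 UTC
Rule 2/2 (MGP, +01:15): 2022-06-22 23:49 UTC ≤ query < +∞
23·60 + 49 + 75 = 1504 min
1504 = 1·1440 + 64; 64 = 1·60 + 4 → 01:04, 2022-06-22 + 1 day = 2022-06-23
→ 2022-06-23 01:04 MGP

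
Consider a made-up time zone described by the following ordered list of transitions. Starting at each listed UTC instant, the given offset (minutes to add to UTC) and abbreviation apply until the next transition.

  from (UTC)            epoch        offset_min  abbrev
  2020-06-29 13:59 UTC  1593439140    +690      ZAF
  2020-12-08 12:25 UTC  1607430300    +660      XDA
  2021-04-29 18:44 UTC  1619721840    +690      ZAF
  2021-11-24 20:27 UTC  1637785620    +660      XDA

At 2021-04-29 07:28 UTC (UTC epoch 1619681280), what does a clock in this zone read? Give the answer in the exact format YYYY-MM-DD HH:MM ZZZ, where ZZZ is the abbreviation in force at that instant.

2021-04-29 18:28 XDA

Query: 2021-04-29 07:28 UTC
Rule 2/4 (XDA, +11:00): 2020-12-08 12:25 UTC ≤ query < 2021-04-29 18:44 UTC
7·60 + 28 + 660 = 1108 min
1108 = 0·1440 + 1108; 1108 = 18·60 + 28 → 18:28, same day
→ 2021-04-29 18:28 XDA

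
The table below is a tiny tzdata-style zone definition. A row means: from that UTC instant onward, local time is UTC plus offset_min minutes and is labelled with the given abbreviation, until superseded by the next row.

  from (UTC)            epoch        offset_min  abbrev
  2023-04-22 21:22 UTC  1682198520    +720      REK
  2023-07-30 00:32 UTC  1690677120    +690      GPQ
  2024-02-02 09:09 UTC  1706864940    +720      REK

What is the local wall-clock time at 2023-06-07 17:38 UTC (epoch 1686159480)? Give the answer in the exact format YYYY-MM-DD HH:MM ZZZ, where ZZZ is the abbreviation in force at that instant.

2023-06-08 05:38 REK

Query: 2023-06-07 17:38 UTC
Rule 1/3 (REK, +12:00): 2023-04-22 21:22 UTC ≤ query < 2023-07-30 00:32 UTC
17·60 + 38 + 720 = 1778 min
1778 = 1·1440 + 338; 338 = 5·60 + 38 → 05:38, 2023-06-07 + 1 day = 2023-06-08
→ 2023-06-08 05:38 REK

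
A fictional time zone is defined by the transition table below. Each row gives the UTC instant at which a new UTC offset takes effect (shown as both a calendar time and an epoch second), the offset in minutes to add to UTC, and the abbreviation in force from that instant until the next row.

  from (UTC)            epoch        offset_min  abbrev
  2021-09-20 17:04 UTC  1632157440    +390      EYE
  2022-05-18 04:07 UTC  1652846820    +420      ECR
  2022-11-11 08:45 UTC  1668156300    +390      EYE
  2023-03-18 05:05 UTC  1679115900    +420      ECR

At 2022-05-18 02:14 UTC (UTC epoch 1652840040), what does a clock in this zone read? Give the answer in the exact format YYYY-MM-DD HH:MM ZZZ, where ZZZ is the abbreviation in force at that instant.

2022-05-18 08:44 EYE

Query: 2022-05-18 02:14 UTC
Rule 1/4 (EYE, +06:30): 2021-09-20 17:04 UTC ≤ query < 2022-05-18 04:07 UTC
2·60 + 14 + 390 = 524 min
524 = 0·1440 + 524; 524 = 8·60 + 44 → 08:44, same day
→ 2022-05-18 08:44 EYE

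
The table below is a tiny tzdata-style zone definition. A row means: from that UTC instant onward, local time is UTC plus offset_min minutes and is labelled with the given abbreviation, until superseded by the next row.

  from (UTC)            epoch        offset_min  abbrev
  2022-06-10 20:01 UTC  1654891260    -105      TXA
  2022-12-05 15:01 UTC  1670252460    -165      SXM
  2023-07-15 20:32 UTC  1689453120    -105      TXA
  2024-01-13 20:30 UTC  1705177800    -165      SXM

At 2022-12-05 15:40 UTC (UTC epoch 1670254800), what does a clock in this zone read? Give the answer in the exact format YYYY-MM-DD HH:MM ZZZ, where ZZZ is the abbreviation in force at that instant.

2022-12-05 12:55 SXM

Query: 2022-12-05 15:40 UTC
Rule 2/4 (SXM, -02:45): 2022-12-05 15:01 UTC ≤ query < 2023-07-15 20:32 UTC
15·60 + 40 - 165 = 775 min
775 = 0·1440 + 775; 775 = 12·60 + 55 → 12:55, same day
→ 2022-12-05 12:55 SXM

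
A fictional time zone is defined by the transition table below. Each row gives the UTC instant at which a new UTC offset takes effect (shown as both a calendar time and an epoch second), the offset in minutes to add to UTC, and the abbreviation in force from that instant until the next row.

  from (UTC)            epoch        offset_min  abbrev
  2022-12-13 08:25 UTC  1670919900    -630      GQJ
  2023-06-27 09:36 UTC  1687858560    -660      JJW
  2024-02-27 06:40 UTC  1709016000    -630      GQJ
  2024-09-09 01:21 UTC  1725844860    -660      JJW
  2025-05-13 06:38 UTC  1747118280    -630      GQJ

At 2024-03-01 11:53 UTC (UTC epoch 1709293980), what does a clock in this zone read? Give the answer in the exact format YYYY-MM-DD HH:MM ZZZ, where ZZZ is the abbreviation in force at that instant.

Query: 2024-03-01 11:53 UTC
Rule 3/5 (GQJ, -10:30): 2024-02-27 06:40 UTC ≤ query < 2024-09-09 01:21 UTC
11·60 + 53 - 630 = 83 min
83 = 0·1440 + 83; 83 = 1·60 + 23 → 01:23, same day
→ 2024-03-01 01:23 GQJ

2024-03-01 01:23 GQJ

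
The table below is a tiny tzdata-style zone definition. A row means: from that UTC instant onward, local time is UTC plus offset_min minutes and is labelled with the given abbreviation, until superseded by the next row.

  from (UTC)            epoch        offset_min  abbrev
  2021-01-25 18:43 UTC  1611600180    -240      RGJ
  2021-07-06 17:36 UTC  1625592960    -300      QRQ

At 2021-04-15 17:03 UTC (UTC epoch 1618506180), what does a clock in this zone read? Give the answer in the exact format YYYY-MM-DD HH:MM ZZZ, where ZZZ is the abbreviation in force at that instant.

Query: 2021-04-15 17:03 UTC
Rule 1/2 (RGJ, -04:00): 2021-01-25 18:43 UTC ≤ query < 2021-07-06 17:36 UTC
17·60 + 3 - 240 = 783 min
783 = 0·1440 + 783; 783 = 13·60 + 3 → 13:03, same day
→ 2021-04-15 13:03 RGJ

2021-04-15 13:03 RGJ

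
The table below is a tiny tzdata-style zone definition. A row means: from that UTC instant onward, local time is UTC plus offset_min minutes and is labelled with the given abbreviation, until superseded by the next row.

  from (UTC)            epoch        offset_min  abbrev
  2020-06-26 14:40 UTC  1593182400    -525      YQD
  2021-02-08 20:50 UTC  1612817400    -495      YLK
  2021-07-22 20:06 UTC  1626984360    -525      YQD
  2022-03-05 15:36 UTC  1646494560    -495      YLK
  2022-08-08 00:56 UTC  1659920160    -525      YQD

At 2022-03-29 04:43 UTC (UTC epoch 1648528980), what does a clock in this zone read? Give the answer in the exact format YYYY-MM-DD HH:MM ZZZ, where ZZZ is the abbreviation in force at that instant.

Query: 2022-03-29 04:43 UTC
Rule 4/5 (YLK, -08:15): 2022-03-05 15:36 UTC ≤ query < 2022-08-08 00:56 UTC
4·60 + 43 - 495 = -212 min
-212 = -1·1440 + 1228; 1228 = 20·60 + 28 → 20:28, 2022-03-29 - 1 day = 2022-03-28
→ 2022-03-28 20:28 YLK

2022-03-28 20:28 YLK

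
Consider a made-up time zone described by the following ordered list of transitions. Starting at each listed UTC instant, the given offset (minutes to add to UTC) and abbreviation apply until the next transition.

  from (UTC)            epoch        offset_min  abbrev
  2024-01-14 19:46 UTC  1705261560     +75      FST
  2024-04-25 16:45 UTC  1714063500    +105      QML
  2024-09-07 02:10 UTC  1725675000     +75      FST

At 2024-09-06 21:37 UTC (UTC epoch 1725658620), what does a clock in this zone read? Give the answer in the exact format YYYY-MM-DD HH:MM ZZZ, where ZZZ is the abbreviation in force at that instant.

Query: 2024-09-06 21:37 UTC
Rule 2/3 (QML, +01:45): 2024-04-25 16:45 UTC ≤ query < 2024-09-07 02:10 UTC
21·60 + 37 + 105 = 1402 min
1402 = 0·1440 + 1402; 1402 = 23·60 + 22 → 23:22, same day
→ 2024-09-06 23:22 QML

2024-09-06 23:22 QML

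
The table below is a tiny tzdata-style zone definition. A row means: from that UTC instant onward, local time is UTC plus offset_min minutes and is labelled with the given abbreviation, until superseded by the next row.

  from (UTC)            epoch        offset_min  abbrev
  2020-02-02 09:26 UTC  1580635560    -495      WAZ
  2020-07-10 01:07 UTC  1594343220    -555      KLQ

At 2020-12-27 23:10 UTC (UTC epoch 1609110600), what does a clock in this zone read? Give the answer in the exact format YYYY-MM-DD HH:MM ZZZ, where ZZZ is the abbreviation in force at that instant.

2020-12-27 13:55 KLQ

Query: 2020-12-27 23:10 UTC
Rule 2/2 (KLQ, -09:15): 2020-07-10 01:07 UTC ≤ query < +∞
23·60 + 10 - 555 = 835 min
835 = 0·1440 + 835; 835 = 13·60 + 55 → 13:55, same day
→ 2020-12-27 13:55 KLQ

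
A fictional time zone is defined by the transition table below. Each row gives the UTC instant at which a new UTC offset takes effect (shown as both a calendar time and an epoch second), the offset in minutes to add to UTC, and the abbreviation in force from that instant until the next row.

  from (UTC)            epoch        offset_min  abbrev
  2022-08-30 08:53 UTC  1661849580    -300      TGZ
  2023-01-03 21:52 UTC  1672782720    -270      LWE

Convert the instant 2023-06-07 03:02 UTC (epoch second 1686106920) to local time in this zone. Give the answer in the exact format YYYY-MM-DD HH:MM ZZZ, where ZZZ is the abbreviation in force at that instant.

2023-06-06 22:32 LWE

Query: 2023-06-07 03:02 UTC
Rule 2/2 (LWE, -04:30): 2023-01-03 21:52 UTC ≤ query < +∞
3·60 + 2 - 270 = -88 min
-88 = -1·1440 + 1352; 1352 = 22·60 + 32 → 22:32, 2023-06-07 - 1 day = 2023-06-06
→ 2023-06-06 22:32 LWE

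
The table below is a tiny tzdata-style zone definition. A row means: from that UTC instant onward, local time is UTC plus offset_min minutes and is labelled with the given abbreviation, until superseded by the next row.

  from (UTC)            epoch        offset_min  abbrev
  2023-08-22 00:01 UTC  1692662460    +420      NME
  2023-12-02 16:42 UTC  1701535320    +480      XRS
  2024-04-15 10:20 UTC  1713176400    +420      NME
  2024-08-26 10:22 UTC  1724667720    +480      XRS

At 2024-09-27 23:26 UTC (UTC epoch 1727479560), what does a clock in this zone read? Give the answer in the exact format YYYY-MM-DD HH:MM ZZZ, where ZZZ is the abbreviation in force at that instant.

Query: 2024-09-27 23:26 UTC
Rule 4/4 (XRS, +08:00): 2024-08-26 10:22 UTC ≤ query < +∞
23·60 + 26 + 480 = 1886 min
1886 = 1·1440 + 446; 446 = 7·60 + 26 → 07:26, 2024-09-27 + 1 day = 2024-09-28
→ 2024-09-28 07:26 XRS

2024-09-28 07:26 XRS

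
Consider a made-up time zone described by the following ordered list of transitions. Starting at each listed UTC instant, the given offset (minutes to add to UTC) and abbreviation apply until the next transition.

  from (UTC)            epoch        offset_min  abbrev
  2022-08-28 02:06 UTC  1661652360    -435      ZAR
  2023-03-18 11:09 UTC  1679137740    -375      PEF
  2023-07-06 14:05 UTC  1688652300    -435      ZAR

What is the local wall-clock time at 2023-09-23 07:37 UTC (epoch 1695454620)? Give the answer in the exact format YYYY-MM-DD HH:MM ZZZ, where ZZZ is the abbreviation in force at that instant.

2023-09-23 00:22 ZAR

Query: 2023-09-23 07:37 UTC
Rule 3/3 (ZAR, -07:15): 2023-07-06 14:05 UTC ≤ query < +∞
7·60 + 37 - 435 = 22 min
22 = 0·1440 + 22; 22 = 0·60 + 22 → 00:22, same day
→ 2023-09-23 00:22 ZAR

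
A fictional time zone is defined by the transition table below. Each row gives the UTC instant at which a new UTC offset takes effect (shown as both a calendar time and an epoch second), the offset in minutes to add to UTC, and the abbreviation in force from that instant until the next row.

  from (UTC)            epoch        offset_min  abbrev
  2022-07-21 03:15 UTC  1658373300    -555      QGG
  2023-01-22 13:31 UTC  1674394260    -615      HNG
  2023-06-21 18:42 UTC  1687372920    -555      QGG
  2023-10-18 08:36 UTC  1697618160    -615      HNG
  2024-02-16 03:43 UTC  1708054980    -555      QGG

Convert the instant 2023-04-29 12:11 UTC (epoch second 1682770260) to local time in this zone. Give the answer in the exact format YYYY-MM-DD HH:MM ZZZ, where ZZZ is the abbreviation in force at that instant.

2023-04-29 01:56 HNG

Query: 2023-04-29 12:11 UTC
Rule 2/5 (HNG, -10:15): 2023-01-22 13:31 UTC ≤ query < 2023-06-21 18:42 UTC
12·60 + 11 - 615 = 116 min
116 = 0·1440 + 116; 116 = 1·60 + 56 → 01:56, same day
→ 2023-04-29 01:56 HNG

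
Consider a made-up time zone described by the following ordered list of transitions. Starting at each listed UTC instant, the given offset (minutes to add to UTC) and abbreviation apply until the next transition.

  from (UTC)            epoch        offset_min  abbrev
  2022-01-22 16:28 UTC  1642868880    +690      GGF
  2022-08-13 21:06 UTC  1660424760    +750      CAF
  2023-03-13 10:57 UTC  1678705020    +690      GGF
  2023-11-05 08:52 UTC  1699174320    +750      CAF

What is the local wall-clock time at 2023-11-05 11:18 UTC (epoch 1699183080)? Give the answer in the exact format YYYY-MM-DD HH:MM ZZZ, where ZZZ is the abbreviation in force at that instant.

Query: 2023-11-05 11:18 UTC
Rule 4/4 (CAF, +12:30): 2023-11-05 08:52 UTC ≤ query < +∞
11·60 + 18 + 750 = 1428 min
1428 = 0·1440 + 1428; 1428 = 23·60 + 48 → 23:48, same day
→ 2023-11-05 23:48 CAF

2023-11-05 23:48 CAF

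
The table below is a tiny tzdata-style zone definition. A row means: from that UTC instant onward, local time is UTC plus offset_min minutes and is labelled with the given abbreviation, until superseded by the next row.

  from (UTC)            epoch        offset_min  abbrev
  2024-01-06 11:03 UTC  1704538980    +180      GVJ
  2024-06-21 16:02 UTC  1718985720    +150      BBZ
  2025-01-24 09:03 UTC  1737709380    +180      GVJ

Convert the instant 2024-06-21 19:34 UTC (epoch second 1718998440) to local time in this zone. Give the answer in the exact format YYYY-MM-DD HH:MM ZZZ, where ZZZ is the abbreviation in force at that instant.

2024-06-21 22:04 BBZ

Query: 2024-06-21 19:34 UTC
Rule 2/3 (BBZ, +02:30): 2024-06-21 16:02 UTC ≤ query < 2025-01-24 09:03 UTC
19·60 + 34 + 150 = 1324 min
1324 = 0·1440 + 1324; 1324 = 22·60 + 4 → 22:04, same day
→ 2024-06-21 22:04 BBZ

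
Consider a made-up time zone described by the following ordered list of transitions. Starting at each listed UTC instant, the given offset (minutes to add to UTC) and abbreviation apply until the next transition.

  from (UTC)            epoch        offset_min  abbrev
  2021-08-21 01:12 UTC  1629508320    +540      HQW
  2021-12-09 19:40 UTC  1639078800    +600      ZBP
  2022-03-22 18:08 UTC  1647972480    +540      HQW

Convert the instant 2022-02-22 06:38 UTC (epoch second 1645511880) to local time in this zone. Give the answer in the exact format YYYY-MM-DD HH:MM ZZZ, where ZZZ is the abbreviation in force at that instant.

2022-02-22 16:38 ZBP

Query: 2022-02-22 06:38 UTC
Rule 2/3 (ZBP, +10:00): 2021-12-09 19:40 UTC ≤ query < 2022-03-22 18:08 UTC
6·60 + 38 + 600 = 998 min
998 = 0·1440 + 998; 998 = 16·60 + 38 → 16:38, same day
→ 2022-02-22 16:38 ZBP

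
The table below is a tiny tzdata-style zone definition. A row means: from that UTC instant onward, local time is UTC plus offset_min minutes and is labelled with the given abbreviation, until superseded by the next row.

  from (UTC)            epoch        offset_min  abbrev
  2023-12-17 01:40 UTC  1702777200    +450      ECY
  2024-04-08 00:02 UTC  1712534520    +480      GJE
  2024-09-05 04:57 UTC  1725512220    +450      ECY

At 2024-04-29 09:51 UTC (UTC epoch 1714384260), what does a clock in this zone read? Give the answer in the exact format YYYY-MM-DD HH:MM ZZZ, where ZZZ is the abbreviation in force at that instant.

2024-04-29 17:51 GJE

Query: 2024-04-29 09:51 UTC
Rule 2/3 (GJE, +08:00): 2024-04-08 00:02 UTC ≤ query < 2024-09-05 04:57 UTC
9·60 + 51 + 480 = 1071 min
1071 = 0·1440 + 1071; 1071 = 17·60 + 51 → 17:51, same day
→ 2024-04-29 17:51 GJE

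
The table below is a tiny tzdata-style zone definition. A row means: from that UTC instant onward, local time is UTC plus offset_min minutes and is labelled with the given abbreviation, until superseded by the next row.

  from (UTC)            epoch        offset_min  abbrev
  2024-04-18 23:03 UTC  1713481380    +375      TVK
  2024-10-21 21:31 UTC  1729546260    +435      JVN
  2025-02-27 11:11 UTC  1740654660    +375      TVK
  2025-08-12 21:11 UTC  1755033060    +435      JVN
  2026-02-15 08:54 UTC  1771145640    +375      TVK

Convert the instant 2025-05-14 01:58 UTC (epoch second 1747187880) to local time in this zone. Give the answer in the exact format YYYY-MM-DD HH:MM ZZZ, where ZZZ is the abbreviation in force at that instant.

2025-05-14 08:13 TVK

Query: 2025-05-14 01:58 UTC
Rule 3/5 (TVK, +06:15): 2025-02-27 11:11 UTC ≤ query < 2025-08-12 21:11 UTC
1·60 + 58 + 375 = 493 min
493 = 0·1440 + 493; 493 = 8·60 + 13 → 08:13, same day
→ 2025-05-14 08:13 TVK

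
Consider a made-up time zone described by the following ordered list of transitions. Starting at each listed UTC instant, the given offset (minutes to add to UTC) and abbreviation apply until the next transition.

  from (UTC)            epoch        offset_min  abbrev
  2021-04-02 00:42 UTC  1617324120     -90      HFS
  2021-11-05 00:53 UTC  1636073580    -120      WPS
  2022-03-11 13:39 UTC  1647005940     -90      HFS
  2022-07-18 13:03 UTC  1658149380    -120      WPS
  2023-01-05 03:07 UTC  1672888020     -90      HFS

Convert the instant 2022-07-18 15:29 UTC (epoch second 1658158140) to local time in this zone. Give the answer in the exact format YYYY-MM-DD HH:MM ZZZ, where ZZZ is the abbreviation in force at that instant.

Query: 2022-07-18 15:29 UTC
Rule 4/5 (WPS, -02:00): 2022-07-18 13:03 UTC ≤ query < 2023-01-05 03:07 UTC
15·60 + 29 - 120 = 809 min
809 = 0·1440 + 809; 809 = 13·60 + 29 → 13:29, same day
→ 2022-07-18 13:29 WPS

2022-07-18 13:29 WPS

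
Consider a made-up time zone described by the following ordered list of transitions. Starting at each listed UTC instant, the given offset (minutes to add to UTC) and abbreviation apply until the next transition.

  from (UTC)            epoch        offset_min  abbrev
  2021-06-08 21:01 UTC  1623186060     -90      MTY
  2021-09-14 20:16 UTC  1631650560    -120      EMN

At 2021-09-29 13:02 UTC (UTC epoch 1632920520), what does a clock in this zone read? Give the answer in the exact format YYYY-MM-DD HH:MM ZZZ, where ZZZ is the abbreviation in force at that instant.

2021-09-29 11:02 EMN

Query: 2021-09-29 13:02 UTC
Rule 2/2 (EMN, -02:00): 2021-09-14 20:16 UTC ≤ query < +∞
13·60 + 2 - 120 = 662 min
662 = 0·1440 + 662; 662 = 11·60 + 2 → 11:02, same day
→ 2021-09-29 11:02 EMN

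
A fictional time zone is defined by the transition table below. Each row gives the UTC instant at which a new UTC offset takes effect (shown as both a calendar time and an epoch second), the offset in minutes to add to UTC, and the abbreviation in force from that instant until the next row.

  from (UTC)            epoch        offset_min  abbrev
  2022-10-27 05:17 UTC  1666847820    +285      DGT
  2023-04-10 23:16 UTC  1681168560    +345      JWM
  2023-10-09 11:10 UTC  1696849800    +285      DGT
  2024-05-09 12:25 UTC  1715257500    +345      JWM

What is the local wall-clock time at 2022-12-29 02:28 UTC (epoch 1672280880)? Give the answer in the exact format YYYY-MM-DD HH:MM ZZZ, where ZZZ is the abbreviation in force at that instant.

2022-12-29 07:13 DGT

Query: 2022-12-29 02:28 UTC
Rule 1/4 (DGT, +04:45): 2022-10-27 05:17 UTC ≤ query < 2023-04-10 23:16 UTC
2·60 + 28 + 285 = 433 min
433 = 0·1440 + 433; 433 = 7·60 + 13 → 07:13, same day
→ 2022-12-29 07:13 DGT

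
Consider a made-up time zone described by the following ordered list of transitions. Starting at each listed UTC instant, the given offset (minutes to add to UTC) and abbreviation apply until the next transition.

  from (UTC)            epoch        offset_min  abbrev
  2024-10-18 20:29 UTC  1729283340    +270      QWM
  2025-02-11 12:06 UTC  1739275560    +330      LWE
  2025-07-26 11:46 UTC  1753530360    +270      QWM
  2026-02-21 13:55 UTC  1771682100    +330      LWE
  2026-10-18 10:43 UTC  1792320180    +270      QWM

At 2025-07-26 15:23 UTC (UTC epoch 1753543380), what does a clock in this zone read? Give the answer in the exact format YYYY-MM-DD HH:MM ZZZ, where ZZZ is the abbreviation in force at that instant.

Query: 2025-07-26 15:23 UTC
Rule 3/5 (QWM, +04:30): 2025-07-26 11:46 UTC ≤ query < 2026-02-21 13:55 UTC
15·60 + 23 + 270 = 1193 min
1193 = 0·1440 + 1193; 1193 = 19·60 + 53 → 19:53, same day
→ 2025-07-26 19:53 QWM

2025-07-26 19:53 QWM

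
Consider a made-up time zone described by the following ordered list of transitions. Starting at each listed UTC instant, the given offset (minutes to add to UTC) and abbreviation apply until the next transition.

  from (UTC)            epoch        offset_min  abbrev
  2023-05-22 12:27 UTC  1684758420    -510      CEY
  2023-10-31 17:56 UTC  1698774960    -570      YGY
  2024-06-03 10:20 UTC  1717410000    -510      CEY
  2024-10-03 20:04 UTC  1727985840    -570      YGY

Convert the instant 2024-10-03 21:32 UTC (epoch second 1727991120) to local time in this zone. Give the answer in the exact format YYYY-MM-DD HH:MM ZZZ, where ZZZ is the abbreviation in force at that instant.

Query: 2024-10-03 21:32 UTC
Rule 4/4 (YGY, -09:30): 2024-10-03 20:04 UTC ≤ query < +∞
21·60 + 32 - 570 = 722 min
722 = 0·1440 + 722; 722 = 12·60 + 2 → 12:02, same day
→ 2024-10-03 12:02 YGY

2024-10-03 12:02 YGY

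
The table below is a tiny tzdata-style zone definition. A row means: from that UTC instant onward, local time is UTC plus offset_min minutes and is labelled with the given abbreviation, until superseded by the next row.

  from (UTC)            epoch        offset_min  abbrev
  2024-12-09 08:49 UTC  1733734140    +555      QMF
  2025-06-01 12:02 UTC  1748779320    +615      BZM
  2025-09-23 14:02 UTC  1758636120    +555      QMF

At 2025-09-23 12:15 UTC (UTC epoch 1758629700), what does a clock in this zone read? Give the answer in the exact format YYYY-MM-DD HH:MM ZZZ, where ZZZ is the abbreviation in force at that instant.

2025-09-23 22:30 BZM

Query: 2025-09-23 12:15 UTC
Rule 2/3 (BZM, +10:15): 2025-06-01 12:02 UTC ≤ query < 2025-09-23 14:02 UTC
12·60 + 15 + 615 = 1350 min
1350 = 0·1440 + 1350; 1350 = 22·60 + 30 → 22:30, same day
→ 2025-09-23 22:30 BZM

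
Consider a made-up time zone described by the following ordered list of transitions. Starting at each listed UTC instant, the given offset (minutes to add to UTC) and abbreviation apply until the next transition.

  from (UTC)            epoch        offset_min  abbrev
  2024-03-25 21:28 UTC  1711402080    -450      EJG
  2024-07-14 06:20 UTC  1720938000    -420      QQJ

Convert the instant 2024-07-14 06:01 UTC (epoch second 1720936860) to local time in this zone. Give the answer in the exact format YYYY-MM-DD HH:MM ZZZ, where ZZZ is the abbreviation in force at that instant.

Query: 2024-07-14 06:01 UTC
Rule 1/2 (EJG, -07:30): 2024-03-25 21:28 UTC ≤ query < 2024-07-14 06:20 UTC
6·60 + 1 - 450 = -89 min
-89 = -1·1440 + 1351; 1351 = 22·60 + 31 → 22:31, 2024-07-14 - 1 day = 2024-07-13
→ 2024-07-13 22:31 EJG

2024-07-13 22:31 EJG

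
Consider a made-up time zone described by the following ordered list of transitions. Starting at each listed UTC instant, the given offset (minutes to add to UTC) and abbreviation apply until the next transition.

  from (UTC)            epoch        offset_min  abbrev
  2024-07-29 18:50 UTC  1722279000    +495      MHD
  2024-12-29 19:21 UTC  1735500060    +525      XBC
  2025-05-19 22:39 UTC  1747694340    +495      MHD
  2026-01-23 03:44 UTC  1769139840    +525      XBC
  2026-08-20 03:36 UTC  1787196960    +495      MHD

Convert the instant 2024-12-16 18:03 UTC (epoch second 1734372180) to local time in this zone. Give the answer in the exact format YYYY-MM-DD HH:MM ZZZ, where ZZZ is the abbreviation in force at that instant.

2024-12-17 02:18 MHD

Query: 2024-12-16 18:03 UTC
Rule 1/5 (MHD, +08:15): 2024-07-29 18:50 UTC ≤ query < 2024-12-29 19:21 UTC
18·60 + 3 + 495 = 1578 min
1578 = 1·1440 + 138; 138 = 2·60 + 18 → 02:18, 2024-12-16 + 1 day = 2024-12-17
→ 2024-12-17 02:18 MHD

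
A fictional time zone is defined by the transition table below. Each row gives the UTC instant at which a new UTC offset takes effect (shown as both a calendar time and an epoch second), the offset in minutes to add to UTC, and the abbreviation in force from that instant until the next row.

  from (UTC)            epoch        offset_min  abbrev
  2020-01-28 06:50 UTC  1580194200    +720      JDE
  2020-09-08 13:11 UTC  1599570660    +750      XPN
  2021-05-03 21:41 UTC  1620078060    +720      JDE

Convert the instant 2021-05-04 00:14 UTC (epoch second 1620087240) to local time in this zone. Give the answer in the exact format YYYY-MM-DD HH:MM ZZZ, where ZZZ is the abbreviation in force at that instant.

Query: 2021-05-04 00:14 UTC
Rule 3/3 (JDE, +12:00): 2021-05-03 21:41 UTC ≤ query < +∞
0·60 + 14 + 720 = 734 min
734 = 0·1440 + 734; 734 = 12·60 + 14 → 12:14, same day
→ 2021-05-04 12:14 JDE

2021-05-04 12:14 JDE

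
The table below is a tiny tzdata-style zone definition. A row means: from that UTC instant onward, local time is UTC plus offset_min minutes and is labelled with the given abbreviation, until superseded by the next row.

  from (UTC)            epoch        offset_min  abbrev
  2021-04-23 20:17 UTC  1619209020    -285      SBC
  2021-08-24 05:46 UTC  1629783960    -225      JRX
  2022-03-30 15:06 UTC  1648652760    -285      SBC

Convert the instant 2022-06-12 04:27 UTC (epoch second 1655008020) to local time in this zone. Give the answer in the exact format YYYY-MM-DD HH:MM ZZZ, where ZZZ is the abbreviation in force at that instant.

2022-06-11 23:42 SBC

Query: 2022-06-12 04:27 UTC
Rule 3/3 (SBC, -04:45): 2022-03-30 15:06 UTC ≤ query < +∞
4·60 + 27 - 285 = -18 min
-18 = -1·1440 + 1422; 1422 = 23·60 + 42 → 23:42, 2022-06-12 - 1 day = 2022-06-11
→ 2022-06-11 23:42 SBC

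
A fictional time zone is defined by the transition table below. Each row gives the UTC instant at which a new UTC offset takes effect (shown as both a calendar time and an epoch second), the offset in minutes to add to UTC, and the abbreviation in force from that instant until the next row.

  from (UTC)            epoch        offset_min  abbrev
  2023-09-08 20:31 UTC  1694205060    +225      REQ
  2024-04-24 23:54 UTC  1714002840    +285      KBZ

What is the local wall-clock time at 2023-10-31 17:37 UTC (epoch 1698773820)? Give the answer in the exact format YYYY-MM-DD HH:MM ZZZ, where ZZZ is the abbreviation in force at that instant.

Query: 2023-10-31 17:37 UTC
Rule 1/2 (REQ, +03:45): 2023-09-08 20:31 UTC ≤ query < 2024-04-24 23:54 UTC
17·60 + 37 + 225 = 1282 min
1282 = 0·1440 + 1282; 1282 = 21·60 + 22 → 21:22, same day
→ 2023-10-31 21:22 REQ

2023-10-31 21:22 REQ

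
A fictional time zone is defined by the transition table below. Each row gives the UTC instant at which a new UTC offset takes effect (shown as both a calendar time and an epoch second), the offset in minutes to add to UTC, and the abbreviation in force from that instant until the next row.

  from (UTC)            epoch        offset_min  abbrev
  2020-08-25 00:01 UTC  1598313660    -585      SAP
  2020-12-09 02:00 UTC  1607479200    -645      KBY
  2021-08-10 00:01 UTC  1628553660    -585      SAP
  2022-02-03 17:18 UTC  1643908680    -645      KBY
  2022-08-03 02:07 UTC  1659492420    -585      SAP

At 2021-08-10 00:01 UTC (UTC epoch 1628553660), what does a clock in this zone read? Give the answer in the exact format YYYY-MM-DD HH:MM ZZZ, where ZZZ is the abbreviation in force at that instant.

2021-08-09 14:16 SAP

Query: 2021-08-10 00:01 UTC
Rule 3/5 (SAP, -09:45): 2021-08-10 00:01 UTC ≤ query < 2022-02-03 17:18 UTC
0·60 + 1 - 585 = -584 min
-584 = -1·1440 + 856; 856 = 14·60 + 16 → 14:16, 2021-08-10 - 1 day = 2021-08-09
→ 2021-08-09 14:16 SAP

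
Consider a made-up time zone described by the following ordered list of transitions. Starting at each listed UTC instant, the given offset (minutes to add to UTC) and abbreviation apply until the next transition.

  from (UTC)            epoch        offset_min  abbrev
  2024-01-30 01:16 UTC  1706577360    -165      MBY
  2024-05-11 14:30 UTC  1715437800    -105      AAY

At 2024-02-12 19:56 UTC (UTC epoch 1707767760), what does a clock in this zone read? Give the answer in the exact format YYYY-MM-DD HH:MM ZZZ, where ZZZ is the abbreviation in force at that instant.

Query: 2024-02-12 19:56 UTC
Rule 1/2 (MBY, -02:45): 2024-01-30 01:16 UTC ≤ query < 2024-05-11 14:30 UTC
19·60 + 56 - 165 = 1031 min
1031 = 0·1440 + 1031; 1031 = 17·60 + 11 → 17:11, same day
→ 2024-02-12 17:11 MBY

2024-02-12 17:11 MBY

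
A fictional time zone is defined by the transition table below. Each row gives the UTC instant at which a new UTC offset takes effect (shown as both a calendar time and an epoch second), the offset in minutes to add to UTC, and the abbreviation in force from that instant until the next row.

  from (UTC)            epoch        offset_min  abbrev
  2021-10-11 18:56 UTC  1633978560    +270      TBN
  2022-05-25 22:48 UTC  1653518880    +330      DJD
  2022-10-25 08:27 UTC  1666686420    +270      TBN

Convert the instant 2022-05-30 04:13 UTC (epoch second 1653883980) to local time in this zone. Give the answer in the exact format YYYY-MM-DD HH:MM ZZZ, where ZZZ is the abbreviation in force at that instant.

2022-05-30 09:43 DJD

Query: 2022-05-30 04:13 UTC
Rule 2/3 (DJD, +05:30): 2022-05-25 22:48 UTC ≤ query < 2022-10-25 08:27 UTC
4·60 + 13 + 330 = 583 min
583 = 0·1440 + 583; 583 = 9·60 + 43 → 09:43, same day
→ 2022-05-30 09:43 DJD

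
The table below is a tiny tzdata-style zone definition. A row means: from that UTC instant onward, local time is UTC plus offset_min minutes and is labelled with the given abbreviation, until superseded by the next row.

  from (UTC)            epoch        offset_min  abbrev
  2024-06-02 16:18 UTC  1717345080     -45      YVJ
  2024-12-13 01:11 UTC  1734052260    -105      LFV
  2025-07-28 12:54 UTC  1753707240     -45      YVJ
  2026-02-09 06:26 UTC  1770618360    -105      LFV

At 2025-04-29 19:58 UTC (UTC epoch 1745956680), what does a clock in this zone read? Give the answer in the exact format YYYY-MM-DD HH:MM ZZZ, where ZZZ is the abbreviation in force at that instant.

2025-04-29 18:13 LFV

Query: 2025-04-29 19:58 UTC
Rule 2/4 (LFV, -01:45): 2024-12-13 01:11 UTC ≤ query < 2025-07-28 12:54 UTC
19·60 + 58 - 105 = 1093 min
1093 = 0·1440 + 1093; 1093 = 18·60 + 13 → 18:13, same day
→ 2025-04-29 18:13 LFV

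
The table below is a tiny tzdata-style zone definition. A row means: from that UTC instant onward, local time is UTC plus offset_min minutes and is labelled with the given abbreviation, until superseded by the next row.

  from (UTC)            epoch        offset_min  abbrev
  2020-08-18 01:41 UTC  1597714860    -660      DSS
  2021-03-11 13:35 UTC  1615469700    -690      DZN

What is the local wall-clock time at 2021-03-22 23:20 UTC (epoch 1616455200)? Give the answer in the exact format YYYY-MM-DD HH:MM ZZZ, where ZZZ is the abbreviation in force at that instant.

Query: 2021-03-22 23:20 UTC
Rule 2/2 (DZN, -11:30): 2021-03-11 13:35 UTC ≤ query < +∞
23·60 + 20 - 690 = 710 min
710 = 0·1440 + 710; 710 = 11·60 + 50 → 11:50, same day
→ 2021-03-22 11:50 DZN

2021-03-22 11:50 DZN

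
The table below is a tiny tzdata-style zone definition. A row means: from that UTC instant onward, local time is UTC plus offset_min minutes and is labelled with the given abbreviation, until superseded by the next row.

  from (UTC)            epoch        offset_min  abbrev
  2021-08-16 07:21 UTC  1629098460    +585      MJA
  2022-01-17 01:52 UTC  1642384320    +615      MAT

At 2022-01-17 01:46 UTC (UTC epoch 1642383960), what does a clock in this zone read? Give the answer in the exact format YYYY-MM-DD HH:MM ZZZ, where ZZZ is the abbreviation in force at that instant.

2022-01-17 11:31 MJA

Query: 2022-01-17 01:46 UTC
Rule 1/2 (MJA, +09:45): 2021-08-16 07:21 UTC ≤ query < 2022-01-17 01:52 UTC
1·60 + 46 + 585 = 691 min
691 = 0·1440 + 691; 691 = 11·60 + 31 → 11:31, same day
→ 2022-01-17 11:31 MJA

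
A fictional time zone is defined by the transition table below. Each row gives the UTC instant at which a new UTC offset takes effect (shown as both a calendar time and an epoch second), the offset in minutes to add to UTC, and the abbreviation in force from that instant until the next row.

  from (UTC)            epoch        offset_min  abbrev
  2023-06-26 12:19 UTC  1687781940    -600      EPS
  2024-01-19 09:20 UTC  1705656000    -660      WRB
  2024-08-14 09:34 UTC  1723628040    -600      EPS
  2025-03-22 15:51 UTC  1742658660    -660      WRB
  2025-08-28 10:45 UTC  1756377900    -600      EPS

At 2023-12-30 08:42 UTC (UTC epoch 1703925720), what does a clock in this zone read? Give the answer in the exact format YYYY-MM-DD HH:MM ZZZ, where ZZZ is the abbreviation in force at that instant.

Query: 2023-12-30 08:42 UTC
Rule 1/5 (EPS, -10:00): 2023-06-26 12:19 UTC ≤ query < 2024-01-19 09:20 UTC
8·60 + 42 - 600 = -78 min
-78 = -1·1440 + 1362; 1362 = 22·60 + 42 → 22:42, 2023-12-30 - 1 day = 2023-12-29
→ 2023-12-29 22:42 EPS

2023-12-29 22:42 EPS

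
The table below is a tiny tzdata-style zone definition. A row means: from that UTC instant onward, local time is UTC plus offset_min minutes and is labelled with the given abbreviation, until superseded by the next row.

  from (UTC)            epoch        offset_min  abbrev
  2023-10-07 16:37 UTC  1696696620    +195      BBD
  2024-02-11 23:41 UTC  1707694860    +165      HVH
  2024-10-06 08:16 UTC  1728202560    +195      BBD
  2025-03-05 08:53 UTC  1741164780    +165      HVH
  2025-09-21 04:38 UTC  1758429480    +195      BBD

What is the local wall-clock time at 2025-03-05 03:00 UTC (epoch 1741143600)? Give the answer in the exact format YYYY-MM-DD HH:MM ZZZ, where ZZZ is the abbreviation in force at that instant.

Query: 2025-03-05 03:00 UTC
Rule 3/5 (BBD, +03:15): 2024-10-06 08:16 UTC ≤ query < 2025-03-05 08:53 UTC
3·60 + 0 + 195 = 375 min
375 = 0·1440 + 375; 375 = 6·60 + 15 → 06:15, same day
→ 2025-03-05 06:15 BBD

2025-03-05 06:15 BBD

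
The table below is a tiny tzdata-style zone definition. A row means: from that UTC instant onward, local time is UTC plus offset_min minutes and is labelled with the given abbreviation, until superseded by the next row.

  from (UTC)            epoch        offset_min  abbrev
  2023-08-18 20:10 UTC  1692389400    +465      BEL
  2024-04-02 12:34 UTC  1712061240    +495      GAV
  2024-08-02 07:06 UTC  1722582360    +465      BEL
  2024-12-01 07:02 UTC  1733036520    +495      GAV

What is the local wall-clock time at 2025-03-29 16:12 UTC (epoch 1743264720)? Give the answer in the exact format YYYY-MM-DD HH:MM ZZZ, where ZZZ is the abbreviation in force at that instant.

Query: 2025-03-29 16:12 UTC
Rule 4/4 (GAV, +08:15): 2024-12-01 07:02 UTC ≤ query < +∞
16·60 + 12 + 495 = 1467 min
1467 = 1·1440 + 27; 27 = 0·60 + 27 → 00:27, 2025-03-29 + 1 day = 2025-03-30
→ 2025-03-30 00:27 GAV

2025-03-30 00:27 GAV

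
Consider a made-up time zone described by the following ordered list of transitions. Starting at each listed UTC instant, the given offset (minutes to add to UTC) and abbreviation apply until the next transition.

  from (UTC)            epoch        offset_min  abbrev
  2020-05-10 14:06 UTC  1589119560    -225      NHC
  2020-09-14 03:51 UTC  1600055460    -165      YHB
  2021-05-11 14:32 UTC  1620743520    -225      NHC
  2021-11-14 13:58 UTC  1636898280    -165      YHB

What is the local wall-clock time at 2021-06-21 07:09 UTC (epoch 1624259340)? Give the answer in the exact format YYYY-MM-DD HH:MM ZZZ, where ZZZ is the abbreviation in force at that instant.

Query: 2021-06-21 07:09 UTC
Rule 3/4 (NHC, -03:45): 2021-05-11 14:32 UTC ≤ query < 2021-11-14 13:58 UTC
7·60 + 9 - 225 = 204 min
204 = 0·1440 + 204; 204 = 3·60 + 24 → 03:24, same day
→ 2021-06-21 03:24 NHC

2021-06-21 03:24 NHC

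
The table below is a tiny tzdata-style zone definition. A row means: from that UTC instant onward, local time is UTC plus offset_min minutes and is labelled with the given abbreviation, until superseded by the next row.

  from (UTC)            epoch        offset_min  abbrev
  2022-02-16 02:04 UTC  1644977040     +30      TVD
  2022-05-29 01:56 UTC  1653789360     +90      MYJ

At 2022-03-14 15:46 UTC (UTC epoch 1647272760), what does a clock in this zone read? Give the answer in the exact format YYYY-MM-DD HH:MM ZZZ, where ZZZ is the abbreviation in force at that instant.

2022-03-14 16:16 TVD

Query: 2022-03-14 15:46 UTC
Rule 1/2 (TVD, +00:30): 2022-02-16 02:04 UTC ≤ query < 2022-05-29 01:56 UTC
15·60 + 46 + 30 = 976 min
976 = 0·1440 + 976; 976 = 16·60 + 16 → 16:16, same day
→ 2022-03-14 16:16 TVD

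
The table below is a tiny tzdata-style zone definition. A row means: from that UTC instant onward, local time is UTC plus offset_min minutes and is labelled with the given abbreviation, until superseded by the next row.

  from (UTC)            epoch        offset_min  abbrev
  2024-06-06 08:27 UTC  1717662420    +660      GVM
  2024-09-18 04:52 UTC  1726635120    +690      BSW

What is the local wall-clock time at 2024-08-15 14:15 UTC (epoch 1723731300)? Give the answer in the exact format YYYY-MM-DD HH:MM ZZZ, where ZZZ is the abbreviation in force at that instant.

Query: 2024-08-15 14:15 UTC
Rule 1/2 (GVM, +11:00): 2024-06-06 08:27 UTC ≤ query < 2024-09-18 04:52 UTC
14·60 + 15 + 660 = 1515 min
1515 = 1·1440 + 75; 75 = 1·60 + 15 → 01:15, 2024-08-15 + 1 day = 2024-08-16
→ 2024-08-16 01:15 GVM

2024-08-16 01:15 GVM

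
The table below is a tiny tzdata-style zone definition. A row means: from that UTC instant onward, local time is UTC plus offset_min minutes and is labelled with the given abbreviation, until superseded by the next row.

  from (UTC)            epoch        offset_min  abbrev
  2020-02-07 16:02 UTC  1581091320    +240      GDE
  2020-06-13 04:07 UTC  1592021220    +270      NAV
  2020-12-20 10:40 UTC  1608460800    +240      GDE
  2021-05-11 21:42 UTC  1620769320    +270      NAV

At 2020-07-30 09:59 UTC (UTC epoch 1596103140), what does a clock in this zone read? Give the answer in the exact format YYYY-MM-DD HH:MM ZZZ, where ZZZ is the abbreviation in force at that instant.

Query: 2020-07-30 09:59 UTC
Rule 2/4 (NAV, +04:30): 2020-06-13 04:07 UTC ≤ query < 2020-12-20 10:40 UTC
9·60 + 59 + 270 = 869 min
869 = 0·1440 + 869; 869 = 14·60 + 29 → 14:29, same day
→ 2020-07-30 14:29 NAV

2020-07-30 14:29 NAV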